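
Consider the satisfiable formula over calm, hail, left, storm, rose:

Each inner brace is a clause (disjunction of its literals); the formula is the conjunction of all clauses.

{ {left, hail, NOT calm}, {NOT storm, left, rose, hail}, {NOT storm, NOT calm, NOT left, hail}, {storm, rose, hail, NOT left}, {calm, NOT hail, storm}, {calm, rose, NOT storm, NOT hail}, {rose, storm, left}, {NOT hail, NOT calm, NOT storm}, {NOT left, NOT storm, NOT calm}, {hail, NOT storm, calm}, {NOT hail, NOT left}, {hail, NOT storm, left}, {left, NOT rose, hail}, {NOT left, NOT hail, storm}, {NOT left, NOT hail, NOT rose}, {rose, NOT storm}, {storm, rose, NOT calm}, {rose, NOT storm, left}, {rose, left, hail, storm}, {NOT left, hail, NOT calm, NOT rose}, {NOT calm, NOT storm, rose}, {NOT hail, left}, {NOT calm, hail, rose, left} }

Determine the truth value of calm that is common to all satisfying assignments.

False

Suppose calm = true.
Case left = true:
From the singleton clause (NOT storm), storm = false.
From the singleton clause (NOT hail), hail = false.
From the singleton clause (rose), rose = true.
That conflicts with the unit clause (NOT rose).
Undo left and try left = false.
From the singleton clause (hail), hail = true.
That conflicts with the unit clause (NOT hail).
Neither left = true nor left = false works.
So every satisfying assignment has calm = False.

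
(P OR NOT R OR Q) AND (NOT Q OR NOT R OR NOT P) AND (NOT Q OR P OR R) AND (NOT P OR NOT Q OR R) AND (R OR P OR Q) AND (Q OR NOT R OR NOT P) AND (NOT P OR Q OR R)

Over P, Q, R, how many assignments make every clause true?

There are 2^3 = 8 truth assignments over (P, Q, R).
Check each against the 7 clauses (columns in the order P, Q, R):
  F F F  ✗ fails (R OR P OR Q)
  F F T  ✗ fails (P OR NOT R OR Q)
  F T F  ✗ fails (NOT Q OR P OR R)
  F T T  ✓ satisfies all
  T F F  ✗ fails (NOT P OR Q OR R)
  T F T  ✗ fails (Q OR NOT R OR NOT P)
  T T F  ✗ fails (NOT P OR NOT Q OR R)
  T T T  ✗ fails (NOT Q OR NOT R OR NOT P)
1 of the 8 rows is a model.

1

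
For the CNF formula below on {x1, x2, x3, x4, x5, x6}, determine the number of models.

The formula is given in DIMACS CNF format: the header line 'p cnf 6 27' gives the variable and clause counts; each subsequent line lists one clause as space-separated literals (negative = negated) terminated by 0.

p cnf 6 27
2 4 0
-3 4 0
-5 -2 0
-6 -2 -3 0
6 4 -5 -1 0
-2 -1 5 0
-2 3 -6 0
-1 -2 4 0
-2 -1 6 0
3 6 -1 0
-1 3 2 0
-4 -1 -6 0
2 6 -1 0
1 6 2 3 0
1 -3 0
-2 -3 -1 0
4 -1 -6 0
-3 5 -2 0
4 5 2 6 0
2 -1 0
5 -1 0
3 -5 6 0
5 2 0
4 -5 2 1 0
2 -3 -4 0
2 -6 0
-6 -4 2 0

There are 2^6 = 64 truth assignments over (x1, x2, x3, x4, x5, x6).
Split on x6. With x6 = True, the clauses containing x6 are satisfied and ¬x6 drops from the rest; 0 of the 2^5 = 32 assignments to the other variables satisfy what remains.
With x6 = False, by the same count on the reduced clause set, 2 assignments work.
(One model: x1=F, x2=T, x3=F, x4=F, x5=F, x6=F.)
Total: 0 + 2 = 2.

2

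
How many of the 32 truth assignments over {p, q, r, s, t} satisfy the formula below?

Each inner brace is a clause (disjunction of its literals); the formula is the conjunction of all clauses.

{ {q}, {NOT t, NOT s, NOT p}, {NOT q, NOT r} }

There are 2^5 = 32 truth assignments over (p, q, r, s, t).
Split on r. With r = true, the clauses containing r are satisfied and NOT r drops from the rest; 0 of the 2^4 = 16 assignments to the other variables satisfy what remains.
With r = false, by the same count on the reduced clause set, 7 assignments work.
(One model: p=F, q=T, r=F, s=F, t=F.)
Total: 0 + 7 = 7.

7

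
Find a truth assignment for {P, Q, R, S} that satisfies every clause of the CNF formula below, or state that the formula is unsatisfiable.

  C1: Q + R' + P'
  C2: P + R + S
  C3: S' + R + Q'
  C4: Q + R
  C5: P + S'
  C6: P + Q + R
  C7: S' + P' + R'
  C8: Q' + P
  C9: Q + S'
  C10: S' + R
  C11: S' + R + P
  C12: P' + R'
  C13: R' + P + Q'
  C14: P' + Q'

Case Q = 0:
The clause (R) is unit, so R = 1.
The clause (P') is unit, so P = 0.
The clause (S') is unit, so S = 0.
This assignment satisfies each clause.

P: 0; Q: 0; R: 1; S: 0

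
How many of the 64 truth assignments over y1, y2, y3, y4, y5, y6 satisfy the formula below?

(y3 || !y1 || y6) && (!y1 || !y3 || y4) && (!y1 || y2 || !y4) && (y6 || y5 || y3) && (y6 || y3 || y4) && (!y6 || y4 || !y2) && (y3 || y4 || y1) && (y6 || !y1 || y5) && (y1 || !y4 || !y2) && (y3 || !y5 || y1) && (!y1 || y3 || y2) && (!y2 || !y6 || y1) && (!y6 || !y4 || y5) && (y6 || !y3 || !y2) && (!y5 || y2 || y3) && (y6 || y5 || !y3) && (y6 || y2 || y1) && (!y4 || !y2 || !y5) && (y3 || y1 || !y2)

3

There are 2^6 = 64 truth assignments over (y1, y2, y3, y4, y5, y6).
Split on y2. With y2 = true, the clauses containing y2 are satisfied and !y2 drops from the rest; 0 of the 2^5 = 32 assignments to the other variables satisfy what remains.
With y2 = false, by the same count on the reduced clause set, 3 assignments work.
(One model: y1=F, y2=F, y3=T, y4=F, y5=F, y6=T.)
Total: 0 + 3 = 3.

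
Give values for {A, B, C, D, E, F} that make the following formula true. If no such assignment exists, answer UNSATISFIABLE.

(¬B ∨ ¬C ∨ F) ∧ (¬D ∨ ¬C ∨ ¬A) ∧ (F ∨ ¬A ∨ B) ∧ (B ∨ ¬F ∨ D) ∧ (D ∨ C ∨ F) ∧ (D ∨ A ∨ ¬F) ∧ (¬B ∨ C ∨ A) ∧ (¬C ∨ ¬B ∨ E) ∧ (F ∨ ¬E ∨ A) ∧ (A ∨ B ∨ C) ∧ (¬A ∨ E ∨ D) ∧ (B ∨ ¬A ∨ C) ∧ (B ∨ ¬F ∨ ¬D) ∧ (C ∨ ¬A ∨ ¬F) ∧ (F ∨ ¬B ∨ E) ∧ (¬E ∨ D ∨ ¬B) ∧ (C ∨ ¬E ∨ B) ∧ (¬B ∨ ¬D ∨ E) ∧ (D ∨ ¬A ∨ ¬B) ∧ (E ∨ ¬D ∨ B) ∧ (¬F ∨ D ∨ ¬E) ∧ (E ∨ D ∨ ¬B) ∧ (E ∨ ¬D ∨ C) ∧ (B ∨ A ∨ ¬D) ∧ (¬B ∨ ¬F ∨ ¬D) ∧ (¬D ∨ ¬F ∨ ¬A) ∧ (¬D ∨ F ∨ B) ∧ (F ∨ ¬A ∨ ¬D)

Case B = False:
Case F = False:
From the singleton clause (¬A), A = False.
From the singleton clause (¬E), E = False.
From the singleton clause (C), C = True.
From the singleton clause (¬D), D = False.
Every clause now holds.

A=False, B=False, C=True, D=False, E=False, F=False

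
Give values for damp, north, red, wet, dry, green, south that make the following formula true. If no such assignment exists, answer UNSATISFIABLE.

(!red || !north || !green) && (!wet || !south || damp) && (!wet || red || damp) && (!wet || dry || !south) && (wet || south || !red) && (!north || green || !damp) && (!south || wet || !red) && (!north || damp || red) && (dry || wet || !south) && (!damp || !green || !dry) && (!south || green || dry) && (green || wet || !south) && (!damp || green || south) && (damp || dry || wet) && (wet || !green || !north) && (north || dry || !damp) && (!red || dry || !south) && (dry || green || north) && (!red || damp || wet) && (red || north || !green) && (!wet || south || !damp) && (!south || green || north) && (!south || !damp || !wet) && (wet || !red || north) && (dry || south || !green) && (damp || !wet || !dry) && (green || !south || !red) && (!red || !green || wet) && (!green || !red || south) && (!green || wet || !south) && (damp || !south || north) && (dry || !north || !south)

Suppose red = false.
Suppose wet = false.
Suppose north = false.
(!green) alone gives green = false.
(!south) alone gives south = false.
(!damp) alone gives damp = false.
(dry) alone gives dry = true.
This assignment satisfies each clause.

damp: false; north: false; red: false; wet: false; dry: true; green: false; south: false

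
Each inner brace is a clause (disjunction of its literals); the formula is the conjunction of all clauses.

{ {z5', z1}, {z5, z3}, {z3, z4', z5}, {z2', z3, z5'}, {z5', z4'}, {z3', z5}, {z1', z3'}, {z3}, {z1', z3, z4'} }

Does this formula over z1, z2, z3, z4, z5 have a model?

Unit clause (z3) forces z3 = 1.
Unit clause (z5) forces z5 = 1.
Unit clause (z1) forces z1 = 1.
That conflicts with the unit clause (z1').
No assignment satisfies every clause.

No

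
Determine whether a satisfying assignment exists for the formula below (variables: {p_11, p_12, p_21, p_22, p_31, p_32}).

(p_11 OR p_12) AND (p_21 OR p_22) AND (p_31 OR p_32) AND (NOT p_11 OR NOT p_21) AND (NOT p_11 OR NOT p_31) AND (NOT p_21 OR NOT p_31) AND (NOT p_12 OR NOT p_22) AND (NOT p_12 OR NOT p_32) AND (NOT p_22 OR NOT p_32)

No, unsatisfiable

Branch on p_11: set p_11 = true.
Unit clause (NOT p_21) forces p_21 = false.
Unit clause (p_22) forces p_22 = true.
Unit clause (NOT p_31) forces p_31 = false.
Unit clause (p_32) forces p_32 = true.
Now (NOT p_32) is unsatisfied and unit — conflict.
Backtrack on p_11: now try p_11 = false.
Unit clause (p_12) forces p_12 = true.
Unit clause (NOT p_22) forces p_22 = false.
Unit clause (p_21) forces p_21 = true.
Unit clause (NOT p_31) forces p_31 = false.
Unit clause (p_32) forces p_32 = true.
Now (NOT p_32) is unsatisfied and unit — conflict.
Neither p_11 = true nor p_11 = false works.
No assignment satisfies every clause.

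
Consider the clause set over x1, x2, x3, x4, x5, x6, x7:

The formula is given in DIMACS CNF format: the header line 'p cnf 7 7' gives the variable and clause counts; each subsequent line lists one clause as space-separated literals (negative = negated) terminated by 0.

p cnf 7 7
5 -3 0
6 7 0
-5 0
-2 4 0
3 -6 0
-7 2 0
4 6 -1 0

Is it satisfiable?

Yes, satisfiable

Unit clause (¬x5) forces x5 = False.
Unit clause (¬x3) forces x3 = False.
Unit clause (¬x6) forces x6 = False.
Unit clause (x7) forces x7 = True.
Unit clause (x2) forces x2 = True.
Unit clause (x4) forces x4 = True.
Every clause is now satisfied; x1 is unconstrained.
A satisfying assignment: x1=False,  x2=True,  x3=False,  x4=True,  x5=False,  x6=False,  x7=True.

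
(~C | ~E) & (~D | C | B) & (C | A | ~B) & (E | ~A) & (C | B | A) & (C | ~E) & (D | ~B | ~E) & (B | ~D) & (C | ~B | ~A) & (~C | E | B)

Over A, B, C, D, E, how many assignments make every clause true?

2

There are 2^5 = 32 truth assignments over (A, B, C, D, E).
Split on B. With B = 1, the clauses containing B are satisfied and ~B drops from the rest; 2 of the 2^4 = 16 assignments to the other variables satisfy what remains.
With B = 0, by the same count on the reduced clause set, 0 assignments work.
Total: 2 + 0 = 2.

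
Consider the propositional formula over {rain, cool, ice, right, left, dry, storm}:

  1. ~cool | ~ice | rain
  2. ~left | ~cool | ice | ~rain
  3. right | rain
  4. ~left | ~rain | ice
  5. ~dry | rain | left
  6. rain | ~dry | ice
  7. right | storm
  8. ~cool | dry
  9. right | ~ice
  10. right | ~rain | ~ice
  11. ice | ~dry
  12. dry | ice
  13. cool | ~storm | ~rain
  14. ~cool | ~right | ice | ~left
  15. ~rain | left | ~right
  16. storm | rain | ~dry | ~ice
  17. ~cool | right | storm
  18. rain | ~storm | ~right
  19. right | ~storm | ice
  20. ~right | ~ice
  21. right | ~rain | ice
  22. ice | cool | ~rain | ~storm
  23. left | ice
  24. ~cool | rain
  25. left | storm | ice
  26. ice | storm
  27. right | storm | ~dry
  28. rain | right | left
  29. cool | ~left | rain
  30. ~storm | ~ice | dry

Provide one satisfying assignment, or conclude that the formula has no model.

UNSATISFIABLE

Case right = 1:
From the singleton clause (~ice), ice = 0.
From the singleton clause (~dry), dry = 0.
Now (dry) is unsatisfied and unit — conflict.
Undo right and try right = 0.
From the singleton clause (rain), rain = 1.
From the singleton clause (storm), storm = 1.
From the singleton clause (~ice), ice = 0.
Now (ice) is unsatisfied and unit — conflict.
Neither right = 1 nor right = 0 works.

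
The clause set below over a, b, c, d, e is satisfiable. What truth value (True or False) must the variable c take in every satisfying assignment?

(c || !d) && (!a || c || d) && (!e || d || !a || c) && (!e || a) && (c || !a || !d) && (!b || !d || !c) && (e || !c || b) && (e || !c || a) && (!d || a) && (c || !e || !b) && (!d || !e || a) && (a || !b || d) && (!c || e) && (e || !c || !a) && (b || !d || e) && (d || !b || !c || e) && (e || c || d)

True

Suppose c = false.
The clause (!d) is unit, so d = false.
The clause (!a) is unit, so a = false.
The clause (!e) is unit, so e = false.
Now (e) is unsatisfied and unit — conflict.
So every satisfying assignment has c = True.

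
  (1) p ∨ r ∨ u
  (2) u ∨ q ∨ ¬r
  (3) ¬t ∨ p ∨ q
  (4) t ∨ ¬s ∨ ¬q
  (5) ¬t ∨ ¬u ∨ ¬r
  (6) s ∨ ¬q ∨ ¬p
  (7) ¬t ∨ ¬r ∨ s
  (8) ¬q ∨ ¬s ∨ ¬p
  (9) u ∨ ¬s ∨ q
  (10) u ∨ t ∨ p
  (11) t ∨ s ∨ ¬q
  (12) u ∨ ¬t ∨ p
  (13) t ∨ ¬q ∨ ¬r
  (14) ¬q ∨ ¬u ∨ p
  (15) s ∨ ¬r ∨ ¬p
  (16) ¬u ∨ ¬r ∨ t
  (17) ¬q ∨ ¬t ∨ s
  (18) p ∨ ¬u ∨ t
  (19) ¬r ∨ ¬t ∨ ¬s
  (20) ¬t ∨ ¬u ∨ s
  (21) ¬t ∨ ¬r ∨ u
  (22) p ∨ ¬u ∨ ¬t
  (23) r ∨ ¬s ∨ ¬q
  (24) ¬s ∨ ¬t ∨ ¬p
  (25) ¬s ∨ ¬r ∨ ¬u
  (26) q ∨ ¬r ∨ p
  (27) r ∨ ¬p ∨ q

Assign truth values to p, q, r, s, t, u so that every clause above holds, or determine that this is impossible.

UNSATISFIABLE

Case p = True:
Case s = True:
(¬q) alone gives q = False.
(u) alone gives u = True.
(¬t) alone gives t = False.
(¬r) alone gives r = False.
Now (r) is unsatisfied and unit — conflict.
Backtrack on s: now try s = False.
(¬q) alone gives q = False.
(¬r) alone gives r = False.
Now (r) is unsatisfied and unit — conflict.
Either choice for s ends in contradiction.
Backtrack on p: now try p = False.
Case r = True:
(q) alone gives q = True.
(t) alone gives t = True.
(¬u) alone gives u = False.
Now (u) is unsatisfied and unit — conflict.
Backtrack on r: now try r = False.
(u) alone gives u = True.
(¬q) alone gives q = False.
(¬t) alone gives t = False.
Now (t) is unsatisfied and unit — conflict.
Either choice for r ends in contradiction.
Either choice for p ends in contradiction.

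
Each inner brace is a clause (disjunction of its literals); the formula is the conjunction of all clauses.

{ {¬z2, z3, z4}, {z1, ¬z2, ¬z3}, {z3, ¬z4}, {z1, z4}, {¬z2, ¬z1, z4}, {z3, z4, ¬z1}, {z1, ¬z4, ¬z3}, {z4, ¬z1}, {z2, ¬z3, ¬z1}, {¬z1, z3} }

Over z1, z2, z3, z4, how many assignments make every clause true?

1

There are 2^4 = 16 truth assignments over (z1, z2, z3, z4).
Split on z1. With z1 = True, the clauses containing z1 are satisfied and ¬z1 drops from the rest; 1 of the 2^3 = 8 assignments to the other variables satisfy what remains.
With z1 = False, by the same count on the reduced clause set, 0 assignments work.
(One model: z1=T, z2=T, z3=T, z4=T.)
Total: 1 + 0 = 1.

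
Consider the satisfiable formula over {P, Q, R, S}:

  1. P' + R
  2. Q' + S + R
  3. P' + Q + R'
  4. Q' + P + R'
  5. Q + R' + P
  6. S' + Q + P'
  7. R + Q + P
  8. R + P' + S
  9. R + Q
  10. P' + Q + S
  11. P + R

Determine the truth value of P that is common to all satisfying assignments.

True

Suppose P = 0.
The clause (R) is unit, so R = 1.
The clause (Q') is unit, so Q = 0.
But (Q) is also a unit clause — contradiction.
So every satisfying assignment has P = True.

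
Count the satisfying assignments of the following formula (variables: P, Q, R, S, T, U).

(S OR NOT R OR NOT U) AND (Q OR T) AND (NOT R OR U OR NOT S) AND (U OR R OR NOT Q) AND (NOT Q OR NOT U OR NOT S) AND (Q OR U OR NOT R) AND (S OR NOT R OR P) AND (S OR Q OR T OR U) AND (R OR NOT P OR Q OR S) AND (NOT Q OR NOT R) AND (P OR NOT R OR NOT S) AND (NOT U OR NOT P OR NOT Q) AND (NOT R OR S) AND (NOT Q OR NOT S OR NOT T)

There are 2^6 = 64 truth assignments over (P, Q, R, S, T, U).
Split on S. With S = true, the clauses containing S are satisfied and NOT S drops from the rest; 5 of the 2^5 = 32 assignments to the other variables satisfy what remains.
With S = false, by the same count on the reduced clause set, 4 assignments work.
Total: 5 + 4 = 9.

9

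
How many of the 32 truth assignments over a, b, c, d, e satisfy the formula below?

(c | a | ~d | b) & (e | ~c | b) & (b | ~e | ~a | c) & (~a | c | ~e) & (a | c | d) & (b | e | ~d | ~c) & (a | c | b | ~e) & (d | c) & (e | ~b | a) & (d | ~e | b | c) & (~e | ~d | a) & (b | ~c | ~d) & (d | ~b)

There are 2^5 = 32 truth assignments over (a, b, c, d, e).
Split on c. With c = 1, the clauses containing c are satisfied and ~c drops from the rest; 4 of the 2^4 = 16 assignments to the other variables satisfy what remains.
With c = 0, by the same count on the reduced clause set, 2 assignments work.
Total: 4 + 2 = 6.

6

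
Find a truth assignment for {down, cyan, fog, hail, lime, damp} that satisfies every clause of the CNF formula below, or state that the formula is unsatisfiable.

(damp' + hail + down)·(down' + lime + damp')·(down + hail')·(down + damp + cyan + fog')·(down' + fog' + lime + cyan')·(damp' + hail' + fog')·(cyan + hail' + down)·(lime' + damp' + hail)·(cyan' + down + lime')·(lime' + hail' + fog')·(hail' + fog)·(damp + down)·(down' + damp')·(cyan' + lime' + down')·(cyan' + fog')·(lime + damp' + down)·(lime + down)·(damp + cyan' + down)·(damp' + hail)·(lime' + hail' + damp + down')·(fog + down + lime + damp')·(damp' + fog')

down: 1,  cyan: 0,  fog: 1,  hail: 0,  lime: 1,  damp: 0

Try down = 1.
From the singleton clause (damp'), damp = 0.
Try hail = 0.
Try cyan = 0.
Every clause is now satisfied; fog, lime are unconstrained.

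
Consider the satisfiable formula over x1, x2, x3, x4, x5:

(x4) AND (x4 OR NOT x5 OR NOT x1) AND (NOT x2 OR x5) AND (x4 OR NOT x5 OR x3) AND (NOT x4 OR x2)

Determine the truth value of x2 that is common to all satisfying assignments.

Suppose x2 = false.
(x4) alone gives x4 = true.
That conflicts with the unit clause (NOT x4).
So every satisfying assignment has x2 = True.

True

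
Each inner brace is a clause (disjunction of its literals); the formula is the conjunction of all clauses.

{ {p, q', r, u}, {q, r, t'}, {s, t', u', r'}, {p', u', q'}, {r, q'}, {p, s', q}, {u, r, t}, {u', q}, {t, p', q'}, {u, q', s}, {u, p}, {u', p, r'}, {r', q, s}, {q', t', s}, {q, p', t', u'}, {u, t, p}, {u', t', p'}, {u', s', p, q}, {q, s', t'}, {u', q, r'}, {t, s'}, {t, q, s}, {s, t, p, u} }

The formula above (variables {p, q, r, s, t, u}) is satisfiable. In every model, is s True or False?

True

Suppose s = 0.
Case r = 1:
(q) alone gives q = 1.
(u) alone gives u = 1.
(t') alone gives t = 0.
(p') alone gives p = 0.
But (p) is also a unit clause — contradiction.
So r must be the other value — set r = 0.
(q') alone gives q = 0.
(t') alone gives t = 0.
But (t) is also a unit clause — contradiction.
Neither r = 1 nor r = 0 works.
So every satisfying assignment has s = True.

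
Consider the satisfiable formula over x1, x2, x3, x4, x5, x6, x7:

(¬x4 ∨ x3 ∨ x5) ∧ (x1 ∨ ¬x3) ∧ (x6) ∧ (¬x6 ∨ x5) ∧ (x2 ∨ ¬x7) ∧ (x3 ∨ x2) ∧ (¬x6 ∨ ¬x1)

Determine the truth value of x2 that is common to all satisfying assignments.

True

Suppose x2 = False.
The clause (x6) is unit, so x6 = True.
The clause (x5) is unit, so x5 = True.
The clause (¬x7) is unit, so x7 = False.
The clause (x3) is unit, so x3 = True.
The clause (x1) is unit, so x1 = True.
That conflicts with the unit clause (¬x1).
So every satisfying assignment has x2 = True.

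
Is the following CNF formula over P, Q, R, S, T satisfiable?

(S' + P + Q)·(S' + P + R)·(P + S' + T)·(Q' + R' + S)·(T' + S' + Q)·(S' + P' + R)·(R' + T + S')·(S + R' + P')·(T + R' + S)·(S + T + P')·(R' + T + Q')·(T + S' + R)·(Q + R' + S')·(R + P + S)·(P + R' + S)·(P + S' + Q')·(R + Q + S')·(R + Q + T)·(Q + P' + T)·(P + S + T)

Suppose S = 0.
Suppose Q = 0.
Suppose R = 0.
The clause (P) is unit, so P = 1.
The clause (T) is unit, so T = 1.
Every clause now holds.
A satisfying assignment: P ↦ 1,  Q ↦ 0,  R ↦ 0,  S ↦ 0,  T ↦ 1.

Satisfiable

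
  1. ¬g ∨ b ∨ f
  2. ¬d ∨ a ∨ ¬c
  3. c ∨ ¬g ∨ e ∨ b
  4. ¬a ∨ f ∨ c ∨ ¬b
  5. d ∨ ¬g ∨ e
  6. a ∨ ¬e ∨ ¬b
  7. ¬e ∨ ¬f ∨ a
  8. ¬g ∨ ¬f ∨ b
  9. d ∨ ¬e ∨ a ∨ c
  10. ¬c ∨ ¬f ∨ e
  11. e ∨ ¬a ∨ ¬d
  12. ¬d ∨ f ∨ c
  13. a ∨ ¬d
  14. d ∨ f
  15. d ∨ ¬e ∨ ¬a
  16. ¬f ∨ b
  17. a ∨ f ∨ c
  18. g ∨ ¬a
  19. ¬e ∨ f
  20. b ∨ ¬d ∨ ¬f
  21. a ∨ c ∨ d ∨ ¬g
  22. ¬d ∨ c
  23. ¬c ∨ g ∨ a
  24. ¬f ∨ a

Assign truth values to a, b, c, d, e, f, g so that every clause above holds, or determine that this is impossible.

a ↦ True; b ↦ True; c ↦ True; d ↦ True; e ↦ True; f ↦ True; g ↦ True

Case a = True:
Unit clause (g) forces g = True.
Case b = True:
Case f = True:
Case d = True:
Unit clause (e) forces e = True.
Unit clause (c) forces c = True.
All clauses are satisfied.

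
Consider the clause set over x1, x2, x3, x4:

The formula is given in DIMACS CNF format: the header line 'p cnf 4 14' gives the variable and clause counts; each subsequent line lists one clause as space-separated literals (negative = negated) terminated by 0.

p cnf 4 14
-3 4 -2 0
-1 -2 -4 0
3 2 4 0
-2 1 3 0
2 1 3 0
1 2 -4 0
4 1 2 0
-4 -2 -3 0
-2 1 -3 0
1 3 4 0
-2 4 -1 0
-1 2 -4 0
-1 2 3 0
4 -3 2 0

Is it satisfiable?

No

Case x3 = False:
Case x2 = True:
From the singleton clause (x1), x1 = True.
From the singleton clause (¬x4), x4 = False.
But (x4) is also a unit clause — contradiction.
So x2 must be the other value — set x2 = False.
From the singleton clause (x4), x4 = True.
From the singleton clause (x1), x1 = True.
But (¬x1) is also a unit clause — contradiction.
Neither x2 = True nor x2 = False works.
So x3 must be the other value — set x3 = True.
Case x4 = True:
From the singleton clause (¬x2), x2 = False.
From the singleton clause (x1), x1 = True.
But (¬x1) is also a unit clause — contradiction.
So x4 must be the other value — set x4 = False.
From the singleton clause (¬x2), x2 = False.
But (x2) is also a unit clause — contradiction.
Neither x4 = True nor x4 = False works.
Neither x3 = True nor x3 = False works.
No assignment satisfies every clause.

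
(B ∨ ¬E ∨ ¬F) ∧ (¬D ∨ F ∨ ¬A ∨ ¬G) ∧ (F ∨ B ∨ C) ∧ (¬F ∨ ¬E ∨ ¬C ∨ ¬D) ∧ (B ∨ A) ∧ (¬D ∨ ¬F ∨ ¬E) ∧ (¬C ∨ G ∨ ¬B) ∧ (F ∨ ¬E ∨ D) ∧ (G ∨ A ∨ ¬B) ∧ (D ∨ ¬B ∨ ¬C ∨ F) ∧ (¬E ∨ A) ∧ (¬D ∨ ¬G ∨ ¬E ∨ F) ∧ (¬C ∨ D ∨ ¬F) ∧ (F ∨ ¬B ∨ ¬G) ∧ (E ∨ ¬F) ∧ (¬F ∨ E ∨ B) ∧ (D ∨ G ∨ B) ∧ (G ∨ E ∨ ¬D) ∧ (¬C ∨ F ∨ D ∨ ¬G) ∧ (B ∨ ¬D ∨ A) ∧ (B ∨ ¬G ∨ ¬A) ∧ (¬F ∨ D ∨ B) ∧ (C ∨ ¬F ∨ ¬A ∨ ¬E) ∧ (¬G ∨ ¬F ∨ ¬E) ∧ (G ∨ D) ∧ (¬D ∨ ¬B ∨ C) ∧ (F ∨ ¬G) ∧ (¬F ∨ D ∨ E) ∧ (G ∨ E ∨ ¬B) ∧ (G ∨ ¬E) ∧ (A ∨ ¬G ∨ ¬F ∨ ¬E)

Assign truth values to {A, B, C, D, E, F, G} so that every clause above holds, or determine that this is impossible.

Case B = True:
Case C = False:
From the singleton clause (¬D), D = False.
From the singleton clause (G), G = True.
From the singleton clause (F), F = True.
From the singleton clause (E), E = True.
But (¬E) is also a unit clause — contradiction.
Undo C and try C = True.
From the singleton clause (G), G = True.
From the singleton clause (F), F = True.
From the singleton clause (D), D = True.
From the singleton clause (¬E), E = False.
But (E) is also a unit clause — contradiction.
Both values of C lead to a conflict.
Undo B and try B = False.
From the singleton clause (A), A = True.
From the singleton clause (¬G), G = False.
From the singleton clause (D), D = True.
From the singleton clause (E), E = True.
But (¬E) is also a unit clause — contradiction.
Both values of B lead to a conflict.

UNSATISFIABLE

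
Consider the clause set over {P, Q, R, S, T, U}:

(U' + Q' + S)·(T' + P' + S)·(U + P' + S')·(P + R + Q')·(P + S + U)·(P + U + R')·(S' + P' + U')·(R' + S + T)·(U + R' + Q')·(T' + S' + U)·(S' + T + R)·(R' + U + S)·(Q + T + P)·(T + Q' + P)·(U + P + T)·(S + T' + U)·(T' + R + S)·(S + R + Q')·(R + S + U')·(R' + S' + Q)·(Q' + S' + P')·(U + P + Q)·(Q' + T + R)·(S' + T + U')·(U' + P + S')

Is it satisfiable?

Yes, satisfiable

Branch on U: set U = 0.
Branch on P: set P = 1.
(S') alone gives S = 0.
(T') alone gives T = 0.
(R') alone gives R = 0.
(Q') alone gives Q = 0.
Every clause now holds.
A satisfying assignment: P: 1,  Q: 0,  R: 0,  S: 0,  T: 0,  U: 0.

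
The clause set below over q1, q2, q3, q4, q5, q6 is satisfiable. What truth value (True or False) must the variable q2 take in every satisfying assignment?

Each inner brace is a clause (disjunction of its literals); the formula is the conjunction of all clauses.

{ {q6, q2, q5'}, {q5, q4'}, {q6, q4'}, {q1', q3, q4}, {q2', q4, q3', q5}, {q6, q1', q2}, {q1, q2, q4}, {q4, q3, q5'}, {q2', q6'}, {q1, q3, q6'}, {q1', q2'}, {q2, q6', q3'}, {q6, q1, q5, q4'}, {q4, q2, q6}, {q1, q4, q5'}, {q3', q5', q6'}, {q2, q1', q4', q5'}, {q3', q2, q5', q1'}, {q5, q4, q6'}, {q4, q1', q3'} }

True

Suppose q2 = 0.
Branch on q6: set q6 = 1.
Unit clause (q3') forces q3 = 0.
Unit clause (q1) forces q1 = 1.
Unit clause (q4) forces q4 = 1.
Unit clause (q5) forces q5 = 1.
Now (q5') is unsatisfied and unit — conflict.
So q6 must be the other value — set q6 = 0.
Unit clause (q5') forces q5 = 0.
Unit clause (q4') forces q4 = 0.
Now (q4) is unsatisfied and unit — conflict.
Both values of q6 lead to a conflict.
So every satisfying assignment has q2 = True.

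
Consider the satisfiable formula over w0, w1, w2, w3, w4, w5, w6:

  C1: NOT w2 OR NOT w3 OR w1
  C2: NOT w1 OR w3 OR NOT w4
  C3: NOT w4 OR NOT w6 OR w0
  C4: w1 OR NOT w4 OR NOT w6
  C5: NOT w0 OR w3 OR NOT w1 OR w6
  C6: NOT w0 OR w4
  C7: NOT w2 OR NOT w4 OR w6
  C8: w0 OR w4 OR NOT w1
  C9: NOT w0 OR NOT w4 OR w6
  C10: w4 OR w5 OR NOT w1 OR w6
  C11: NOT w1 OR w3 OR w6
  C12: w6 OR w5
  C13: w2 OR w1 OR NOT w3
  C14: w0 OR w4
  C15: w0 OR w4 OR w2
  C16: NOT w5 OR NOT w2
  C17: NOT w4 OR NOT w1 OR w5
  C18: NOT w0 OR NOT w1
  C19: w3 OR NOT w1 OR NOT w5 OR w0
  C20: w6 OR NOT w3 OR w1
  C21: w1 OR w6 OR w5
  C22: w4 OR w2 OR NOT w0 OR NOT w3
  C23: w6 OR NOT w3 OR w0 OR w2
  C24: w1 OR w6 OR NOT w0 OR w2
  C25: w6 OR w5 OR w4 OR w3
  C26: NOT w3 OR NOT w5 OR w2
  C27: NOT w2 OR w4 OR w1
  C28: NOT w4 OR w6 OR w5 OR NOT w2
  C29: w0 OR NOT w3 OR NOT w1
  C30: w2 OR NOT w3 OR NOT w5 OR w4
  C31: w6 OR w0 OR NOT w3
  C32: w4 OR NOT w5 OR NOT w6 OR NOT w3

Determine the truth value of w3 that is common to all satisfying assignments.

Suppose w3 = true.
Case w2 = false:
(w1) alone gives w1 = true.
(NOT w0) alone gives w0 = false.
That conflicts with the unit clause (w0).
So w2 must be the other value — set w2 = true.
(w1) alone gives w1 = true.
(NOT w5) alone gives w5 = false.
(w6) alone gives w6 = true.
(NOT w4) alone gives w4 = false.
(NOT w0) alone gives w0 = false.
That conflicts with the unit clause (w0).
Either choice for w2 ends in contradiction.
So every satisfying assignment has w3 = False.

False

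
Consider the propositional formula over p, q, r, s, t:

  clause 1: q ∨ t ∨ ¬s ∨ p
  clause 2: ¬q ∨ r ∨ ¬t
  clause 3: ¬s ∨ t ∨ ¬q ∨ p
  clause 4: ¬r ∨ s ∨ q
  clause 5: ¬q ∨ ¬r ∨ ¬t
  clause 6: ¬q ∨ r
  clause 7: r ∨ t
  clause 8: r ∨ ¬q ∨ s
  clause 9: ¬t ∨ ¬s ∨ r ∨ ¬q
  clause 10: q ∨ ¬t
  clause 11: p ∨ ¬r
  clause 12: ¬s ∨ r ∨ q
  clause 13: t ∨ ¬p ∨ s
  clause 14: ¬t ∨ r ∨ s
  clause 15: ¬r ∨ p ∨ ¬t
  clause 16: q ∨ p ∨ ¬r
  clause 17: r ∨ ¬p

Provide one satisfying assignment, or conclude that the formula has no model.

p: True, q: True, r: True, s: True, t: False

Branch on q: set q = True.
Unit clause (r) forces r = True.
Unit clause (¬t) forces t = False.
Unit clause (p) forces p = True.
Unit clause (s) forces s = True.
Every clause now holds.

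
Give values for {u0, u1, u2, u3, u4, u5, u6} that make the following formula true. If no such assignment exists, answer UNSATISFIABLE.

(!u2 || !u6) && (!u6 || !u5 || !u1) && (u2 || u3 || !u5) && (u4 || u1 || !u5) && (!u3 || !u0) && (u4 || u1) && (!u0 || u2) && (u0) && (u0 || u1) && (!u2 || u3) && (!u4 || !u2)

UNSATISFIABLE

The clause (u0) is unit, so u0 = true.
The clause (!u3) is unit, so u3 = false.
The clause (u2) is unit, so u2 = true.
But (!u2) is also a unit clause — contradiction.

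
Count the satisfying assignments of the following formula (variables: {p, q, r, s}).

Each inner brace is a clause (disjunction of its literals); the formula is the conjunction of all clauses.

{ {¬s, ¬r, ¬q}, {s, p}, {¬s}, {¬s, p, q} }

There are 2^4 = 16 truth assignments over (p, q, r, s).
Check each against the 4 clauses (columns in the order p, q, r, s):
  F F F F  ✗ fails (s ∨ p)
  F F F T  ✗ fails (¬s)
  F F T F  ✗ fails (s ∨ p)
  F F T T  ✗ fails (¬s)
  F T F F  ✗ fails (s ∨ p)
  F T F T  ✗ fails (¬s)
  F T T F  ✗ fails (s ∨ p)
  F T T T  ✗ fails (¬s ∨ ¬r ∨ ¬q)
  T F F F  ✓ satisfies all
  T F F T  ✗ fails (¬s)
  T F T F  ✓ satisfies all
  T F T T  ✗ fails (¬s)
  T T F F  ✓ satisfies all
  T T F T  ✗ fails (¬s)
  T T T F  ✓ satisfies all
  T T T T  ✗ fails (¬s ∨ ¬r ∨ ¬q)
4 of the 16 rows are models.

4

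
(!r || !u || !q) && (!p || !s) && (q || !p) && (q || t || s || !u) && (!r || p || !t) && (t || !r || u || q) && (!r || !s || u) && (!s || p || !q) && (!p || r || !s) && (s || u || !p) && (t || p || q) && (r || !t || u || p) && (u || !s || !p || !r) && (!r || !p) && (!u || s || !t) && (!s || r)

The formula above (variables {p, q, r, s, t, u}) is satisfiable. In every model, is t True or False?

Suppose t = true.
Branch on p: set p = false.
Unit clause (!r) forces r = false.
Unit clause (u) forces u = true.
Unit clause (s) forces s = true.
But (!s) is also a unit clause — contradiction.
Undo p and try p = true.
Unit clause (!s) forces s = false.
Unit clause (q) forces q = true.
Unit clause (u) forces u = true.
But (!u) is also a unit clause — contradiction.
Either choice for p ends in contradiction.
So every satisfying assignment has t = False.

False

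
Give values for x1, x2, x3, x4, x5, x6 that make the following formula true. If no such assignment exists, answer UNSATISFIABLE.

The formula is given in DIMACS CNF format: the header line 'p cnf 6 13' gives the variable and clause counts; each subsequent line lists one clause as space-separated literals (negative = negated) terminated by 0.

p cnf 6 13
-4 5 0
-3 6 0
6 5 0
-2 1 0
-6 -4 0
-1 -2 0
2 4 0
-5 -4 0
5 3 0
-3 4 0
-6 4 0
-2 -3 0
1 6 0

Try x4 = False.
Unit clause (x2) forces x2 = True.
Unit clause (x1) forces x1 = True.
That conflicts with the unit clause (¬x1).
Backtrack on x4: now try x4 = True.
Unit clause (x5) forces x5 = True.
That conflicts with the unit clause (¬x5).
Neither x4 = True nor x4 = False works.

UNSATISFIABLE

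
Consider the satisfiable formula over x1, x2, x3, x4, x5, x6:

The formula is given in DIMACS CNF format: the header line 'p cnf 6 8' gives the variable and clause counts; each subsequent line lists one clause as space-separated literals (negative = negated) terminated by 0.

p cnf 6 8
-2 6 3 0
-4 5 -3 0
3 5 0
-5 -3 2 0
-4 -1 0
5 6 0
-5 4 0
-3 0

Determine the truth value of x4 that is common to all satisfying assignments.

Suppose x4 = False.
(¬x5) alone gives x5 = False.
(x3) alone gives x3 = True.
Now (¬x3) is unsatisfied and unit — conflict.
So every satisfying assignment has x4 = True.

True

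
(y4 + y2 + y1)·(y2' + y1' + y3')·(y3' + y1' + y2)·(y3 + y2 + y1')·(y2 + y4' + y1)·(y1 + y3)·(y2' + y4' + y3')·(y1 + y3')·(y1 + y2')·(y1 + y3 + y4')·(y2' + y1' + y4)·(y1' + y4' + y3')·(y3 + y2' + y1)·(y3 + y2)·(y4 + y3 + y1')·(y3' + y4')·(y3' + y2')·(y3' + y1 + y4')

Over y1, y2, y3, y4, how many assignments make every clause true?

There are 2^4 = 16 truth assignments over (y1, y2, y3, y4).
Check each against the 18 clauses (columns in the order y1, y2, y3, y4):
  F F F F  ✗ fails (y4 + y2 + y1)
  F F F T  ✗ fails (y2 + y4' + y1)
  F F T F  ✗ fails (y4 + y2 + y1)
  F F T T  ✗ fails (y2 + y4' + y1)
  F T F F  ✗ fails (y1 + y3)
  F T F T  ✗ fails (y1 + y3)
  F T T F  ✗ fails (y1 + y3')
  F T T T  ✗ fails (y2' + y4' + y3')
  T F F F  ✗ fails (y3 + y2 + y1')
  T F F T  ✗ fails (y3 + y2 + y1')
  T F T F  ✗ fails (y3' + y1' + y2)
  T F T T  ✗ fails (y3' + y1' + y2)
  T T F F  ✗ fails (y2' + y1' + y4)
  T T F T  ✓ satisfies all
  T T T F  ✗ fails (y2' + y1' + y3')
  T T T T  ✗ fails (y2' + y1' + y3')
1 of the 16 rows is a model.

1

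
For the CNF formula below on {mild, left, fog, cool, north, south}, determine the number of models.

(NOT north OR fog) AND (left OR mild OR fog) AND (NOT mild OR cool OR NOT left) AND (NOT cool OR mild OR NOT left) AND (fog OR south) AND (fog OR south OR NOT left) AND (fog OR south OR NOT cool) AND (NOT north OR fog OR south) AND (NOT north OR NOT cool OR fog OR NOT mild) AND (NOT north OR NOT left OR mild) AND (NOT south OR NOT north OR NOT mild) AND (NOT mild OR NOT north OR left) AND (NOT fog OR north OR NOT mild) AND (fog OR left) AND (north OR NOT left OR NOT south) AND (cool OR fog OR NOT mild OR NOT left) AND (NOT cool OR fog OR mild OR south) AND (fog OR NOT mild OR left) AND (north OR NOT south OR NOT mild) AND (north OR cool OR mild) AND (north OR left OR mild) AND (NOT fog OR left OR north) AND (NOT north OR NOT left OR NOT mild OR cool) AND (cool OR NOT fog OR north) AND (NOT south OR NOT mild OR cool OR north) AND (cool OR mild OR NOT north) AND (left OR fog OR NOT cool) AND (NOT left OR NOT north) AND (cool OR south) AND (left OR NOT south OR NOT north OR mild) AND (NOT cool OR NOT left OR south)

1

There are 2^6 = 64 truth assignments over (mild, left, fog, cool, north, south).
Split on north. With north = true, the clauses containing north are satisfied and NOT north drops from the rest; 1 of the 2^5 = 32 assignments to the other variables satisfy what remains.
With north = false, by the same count on the reduced clause set, 0 assignments work.
(One model: mild=F, left=F, fog=T, cool=T, north=T, south=F.)
Total: 1 + 0 = 1.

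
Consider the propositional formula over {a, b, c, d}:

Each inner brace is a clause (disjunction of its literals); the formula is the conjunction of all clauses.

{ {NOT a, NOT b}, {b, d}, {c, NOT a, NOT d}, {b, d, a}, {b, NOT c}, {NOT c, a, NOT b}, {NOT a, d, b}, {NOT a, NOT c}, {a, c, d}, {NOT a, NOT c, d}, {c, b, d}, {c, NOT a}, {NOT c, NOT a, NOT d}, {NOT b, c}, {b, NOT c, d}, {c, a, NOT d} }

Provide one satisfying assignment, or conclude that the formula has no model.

Case a = false:
Case b = true:
Unit clause (NOT c) forces c = false.
Now (c) is unsatisfied and unit — conflict.
That branch fails; take b = false instead.
Unit clause (d) forces d = true.
Unit clause (NOT c) forces c = false.
Now (c) is unsatisfied and unit — conflict.
Both values of b lead to a conflict.
That branch fails; take a = true instead.
Unit clause (NOT b) forces b = false.
Unit clause (d) forces d = true.
Unit clause (c) forces c = true.
Now (NOT c) is unsatisfied and unit — conflict.
Both values of a lead to a conflict.

UNSATISFIABLE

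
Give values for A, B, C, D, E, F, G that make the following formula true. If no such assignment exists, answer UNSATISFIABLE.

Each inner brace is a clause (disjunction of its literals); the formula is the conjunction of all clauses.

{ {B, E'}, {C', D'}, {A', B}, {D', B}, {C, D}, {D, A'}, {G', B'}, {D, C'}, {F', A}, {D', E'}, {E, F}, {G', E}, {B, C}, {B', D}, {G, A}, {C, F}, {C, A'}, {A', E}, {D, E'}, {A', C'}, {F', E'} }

Suppose B = 1.
Unit clause (G') forces G = 0.
Unit clause (D) forces D = 1.
Unit clause (C') forces C = 0.
Unit clause (E') forces E = 0.
Unit clause (F) forces F = 1.
Unit clause (A) forces A = 1.
That conflicts with the unit clause (A').
Undo B and try B = 0.
Unit clause (E') forces E = 0.
Unit clause (A') forces A = 0.
Unit clause (D') forces D = 0.
Unit clause (C) forces C = 1.
That conflicts with the unit clause (C').
Neither B = 1 nor B = 0 works.

UNSATISFIABLE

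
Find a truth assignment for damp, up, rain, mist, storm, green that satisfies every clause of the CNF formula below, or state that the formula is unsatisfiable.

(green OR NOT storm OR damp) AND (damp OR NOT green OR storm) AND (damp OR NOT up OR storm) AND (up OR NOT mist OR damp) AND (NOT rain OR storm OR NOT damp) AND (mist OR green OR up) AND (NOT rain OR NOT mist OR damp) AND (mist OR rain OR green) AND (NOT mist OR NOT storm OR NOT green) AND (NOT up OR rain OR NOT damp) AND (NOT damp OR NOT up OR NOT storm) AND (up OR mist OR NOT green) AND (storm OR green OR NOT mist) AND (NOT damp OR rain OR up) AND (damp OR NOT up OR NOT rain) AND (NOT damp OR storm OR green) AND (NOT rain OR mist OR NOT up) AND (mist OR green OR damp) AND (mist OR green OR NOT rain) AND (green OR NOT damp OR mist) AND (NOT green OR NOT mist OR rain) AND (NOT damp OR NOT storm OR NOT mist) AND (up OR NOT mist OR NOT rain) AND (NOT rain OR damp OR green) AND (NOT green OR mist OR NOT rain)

damp=false,  up=true,  rain=false,  mist=false,  storm=true,  green=true

Case green = true:
Case damp = false:
Unit clause (storm) forces storm = true.
Unit clause (NOT mist) forces mist = false.
Unit clause (up) forces up = true.
Unit clause (NOT rain) forces rain = false.
This assignment satisfies each clause.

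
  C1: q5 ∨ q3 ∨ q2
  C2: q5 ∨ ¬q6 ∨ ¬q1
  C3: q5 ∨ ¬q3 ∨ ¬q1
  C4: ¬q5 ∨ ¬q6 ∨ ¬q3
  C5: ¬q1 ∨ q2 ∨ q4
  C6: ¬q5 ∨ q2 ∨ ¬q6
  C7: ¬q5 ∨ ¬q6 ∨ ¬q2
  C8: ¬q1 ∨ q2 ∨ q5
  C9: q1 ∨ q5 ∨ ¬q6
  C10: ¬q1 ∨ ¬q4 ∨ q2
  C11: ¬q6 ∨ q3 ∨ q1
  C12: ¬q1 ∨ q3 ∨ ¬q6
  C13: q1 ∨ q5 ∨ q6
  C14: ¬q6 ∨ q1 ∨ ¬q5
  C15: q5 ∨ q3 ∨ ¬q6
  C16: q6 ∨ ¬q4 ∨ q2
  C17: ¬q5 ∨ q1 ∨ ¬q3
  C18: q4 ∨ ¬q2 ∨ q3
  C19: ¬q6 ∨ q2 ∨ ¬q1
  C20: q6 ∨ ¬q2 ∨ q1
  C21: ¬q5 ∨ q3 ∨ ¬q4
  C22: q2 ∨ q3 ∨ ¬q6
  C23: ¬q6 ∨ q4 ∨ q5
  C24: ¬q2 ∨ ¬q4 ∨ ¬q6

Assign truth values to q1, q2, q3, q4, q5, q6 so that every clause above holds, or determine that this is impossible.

Suppose q5 = False.
Suppose q3 = False.
From the singleton clause (q2), q2 = True.
From the singleton clause (¬q6), q6 = False.
From the singleton clause (q1), q1 = True.
From the singleton clause (q4), q4 = True.
This assignment satisfies each clause.

q1: True,  q2: True,  q3: False,  q4: True,  q5: False,  q6: False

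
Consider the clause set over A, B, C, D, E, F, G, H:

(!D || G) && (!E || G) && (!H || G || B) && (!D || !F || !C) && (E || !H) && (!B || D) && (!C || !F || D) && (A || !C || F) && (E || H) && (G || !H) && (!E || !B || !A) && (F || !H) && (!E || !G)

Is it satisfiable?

No, unsatisfiable

Case D = false:
(!B) alone gives B = false.
Case E = false:
(!H) alone gives H = false.
Now (H) is unsatisfied and unit — conflict.
So E must be the other value — set E = true.
(G) alone gives G = true.
Now (!G) is unsatisfied and unit — conflict.
Either choice for E ends in contradiction.
So D must be the other value — set D = true.
(G) alone gives G = true.
(!E) alone gives E = false.
(!H) alone gives H = false.
Now (H) is unsatisfied and unit — conflict.
Either choice for D ends in contradiction.
No assignment satisfies every clause.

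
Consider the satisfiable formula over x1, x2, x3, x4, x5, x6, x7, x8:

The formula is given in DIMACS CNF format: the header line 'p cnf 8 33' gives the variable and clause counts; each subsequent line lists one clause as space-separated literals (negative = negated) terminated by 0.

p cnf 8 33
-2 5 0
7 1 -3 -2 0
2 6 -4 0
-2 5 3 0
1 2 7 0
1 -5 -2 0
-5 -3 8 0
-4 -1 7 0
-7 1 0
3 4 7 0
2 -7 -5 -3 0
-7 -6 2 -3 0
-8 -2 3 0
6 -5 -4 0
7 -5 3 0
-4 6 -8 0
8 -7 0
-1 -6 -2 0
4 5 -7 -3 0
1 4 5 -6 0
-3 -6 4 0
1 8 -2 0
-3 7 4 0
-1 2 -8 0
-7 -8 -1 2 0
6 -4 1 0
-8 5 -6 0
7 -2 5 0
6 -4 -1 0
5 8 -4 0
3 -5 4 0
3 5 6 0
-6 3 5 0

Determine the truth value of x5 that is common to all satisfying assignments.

True

Suppose x5 = False.
(¬x2) alone gives x2 = False.
Case x6 = True:
(¬x8) alone gives x8 = False.
(¬x7) alone gives x7 = False.
(x1) alone gives x1 = True.
(¬x4) alone gives x4 = False.
(x3) alone gives x3 = True.
That conflicts with the unit clause (¬x3).
That branch fails; take x6 = False instead.
(¬x4) alone gives x4 = False.
(x3) alone gives x3 = True.
(¬x7) alone gives x7 = False.
That conflicts with the unit clause (x7).
Neither x6 = True nor x6 = False works.
So every satisfying assignment has x5 = True.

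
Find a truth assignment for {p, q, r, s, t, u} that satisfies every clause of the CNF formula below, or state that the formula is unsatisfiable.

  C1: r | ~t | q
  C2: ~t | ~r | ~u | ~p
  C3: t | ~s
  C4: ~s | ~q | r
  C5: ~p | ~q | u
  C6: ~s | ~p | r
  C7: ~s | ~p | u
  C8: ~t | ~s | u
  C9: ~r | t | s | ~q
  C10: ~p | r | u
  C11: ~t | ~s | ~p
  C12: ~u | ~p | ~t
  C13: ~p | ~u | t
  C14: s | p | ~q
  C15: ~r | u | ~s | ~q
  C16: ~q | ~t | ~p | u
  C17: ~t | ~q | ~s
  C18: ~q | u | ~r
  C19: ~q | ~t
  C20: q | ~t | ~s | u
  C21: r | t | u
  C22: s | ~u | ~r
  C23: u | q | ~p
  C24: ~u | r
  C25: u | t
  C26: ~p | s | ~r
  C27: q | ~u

p: 0; q: 0; r: 1; s: 0; t: 1; u: 0

Suppose t = 1.
The clause (~q) is unit, so q = 0.
The clause (r) is unit, so r = 1.
The clause (~u) is unit, so u = 0.
The clause (~s) is unit, so s = 0.
The clause (~p) is unit, so p = 0.
Every clause now holds.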